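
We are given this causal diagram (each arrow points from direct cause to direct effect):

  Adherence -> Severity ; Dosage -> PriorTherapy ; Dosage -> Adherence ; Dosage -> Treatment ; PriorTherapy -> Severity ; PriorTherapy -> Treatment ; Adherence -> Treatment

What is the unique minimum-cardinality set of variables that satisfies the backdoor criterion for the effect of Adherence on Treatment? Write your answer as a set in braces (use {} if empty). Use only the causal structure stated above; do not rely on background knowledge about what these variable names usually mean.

Variables eligible for adjustment (non-descendants of Adherence, excluding Adherence and Treatment): {Dosage, PriorTherapy}.
Backdoor paths from Adherence to Treatment:
  P1: Adherence <- Dosage -> PriorTherapy -> Treatment
  P2: Adherence <- Dosage -> Treatment
The empty set is not sufficient: P1 (Adherence <- Dosage -> PriorTherapy -> Treatment) has no collider blocking it and no conditioned non-collider, so it is open.
Try {Dosage}:
  P1: blocked at fork node Dosage ∈ conditioning set.
  P2: blocked at fork node Dosage ∈ conditioning set.
{Dosage} contains no descendant of Adherence and blocks every backdoor path.
No other singleton works — e.g. {PriorTherapy} leaves P2 open — so {Dosage} is the unique smallest valid adjustment set.

{Dosage}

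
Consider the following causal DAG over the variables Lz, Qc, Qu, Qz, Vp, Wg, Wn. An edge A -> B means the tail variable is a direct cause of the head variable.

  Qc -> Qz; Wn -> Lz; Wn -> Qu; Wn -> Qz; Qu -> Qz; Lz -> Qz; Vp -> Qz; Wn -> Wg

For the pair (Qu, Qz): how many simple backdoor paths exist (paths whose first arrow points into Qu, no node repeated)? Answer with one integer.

A backdoor path from Qu to Qz is any simple undirected path whose first edge points into Qu (i.e. leaves Qu via a parent).
Parents of Qu: {Wn}.
Enumerating:
  P1: Qu <- Wn -> Lz -> Qz
  P2: Qu <- Wn -> Qz
That exhausts the simple backdoor paths. Count: 2.

2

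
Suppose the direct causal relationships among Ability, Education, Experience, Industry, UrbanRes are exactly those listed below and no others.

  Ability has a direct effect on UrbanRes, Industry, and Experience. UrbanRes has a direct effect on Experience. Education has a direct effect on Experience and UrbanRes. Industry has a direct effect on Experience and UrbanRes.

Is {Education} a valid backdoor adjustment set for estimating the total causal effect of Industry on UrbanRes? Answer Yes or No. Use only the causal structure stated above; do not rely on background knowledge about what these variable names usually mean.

No

Backdoor paths from Industry to UrbanRes (paths whose first edge points into Industry):
  P1: Industry <- Ability -> UrbanRes
  P2: Industry <- Ability -> Experience <- Education -> UrbanRes
  P3: Industry <- Ability -> Experience <- UrbanRes
Condition 1 (no descendant of Industry in the set): holds — descendants of Industry are {Experience, UrbanRes}; none are in {Education}.
Condition 2 (every backdoor path blocked by {Education}):
  P1: open — no interior node is in the conditioning set.
  P2: blocked at collider Experience (neither it nor any descendant is in the conditioning set).
  P3: blocked at collider Experience (neither it nor any descendant is in the conditioning set).
{Education} does not satisfy the backdoor criterion.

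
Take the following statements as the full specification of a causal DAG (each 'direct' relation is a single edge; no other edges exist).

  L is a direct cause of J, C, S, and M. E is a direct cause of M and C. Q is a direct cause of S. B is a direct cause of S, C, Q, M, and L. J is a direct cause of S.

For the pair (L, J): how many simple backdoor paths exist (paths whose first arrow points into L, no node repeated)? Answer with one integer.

2

A backdoor path from L to J is any simple undirected path whose first edge points into L (i.e. leaves L via a parent).
Parents of L: {B}.
Enumerating:
  P1: L <- B -> Q -> S <- J
  P2: L <- B -> S <- J
That exhausts the simple backdoor paths. Count: 2.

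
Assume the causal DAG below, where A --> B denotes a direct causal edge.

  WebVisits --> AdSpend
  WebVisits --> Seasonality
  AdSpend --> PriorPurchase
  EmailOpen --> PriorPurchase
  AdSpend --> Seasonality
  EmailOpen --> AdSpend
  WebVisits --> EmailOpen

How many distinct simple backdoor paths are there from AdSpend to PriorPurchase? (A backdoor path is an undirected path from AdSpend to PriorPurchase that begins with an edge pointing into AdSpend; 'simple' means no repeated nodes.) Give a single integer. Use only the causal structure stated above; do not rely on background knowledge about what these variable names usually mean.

2

A backdoor path from AdSpend to PriorPurchase is any simple undirected path whose first edge points into AdSpend (i.e. leaves AdSpend via a parent).
Parents of AdSpend: {EmailOpen, WebVisits}.
Enumerating:
  P1: AdSpend <- WebVisits -> EmailOpen -> PriorPurchase
  P2: AdSpend <- EmailOpen -> PriorPurchase
That exhausts the simple backdoor paths. Count: 2.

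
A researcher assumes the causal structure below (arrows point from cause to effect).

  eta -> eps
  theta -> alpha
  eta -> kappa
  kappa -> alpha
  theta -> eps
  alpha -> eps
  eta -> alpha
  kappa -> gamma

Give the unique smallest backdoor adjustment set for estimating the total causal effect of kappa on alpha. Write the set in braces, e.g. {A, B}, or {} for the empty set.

Variables eligible for adjustment (non-descendants of kappa, excluding kappa and alpha): {eta, theta}.
Backdoor paths from kappa to alpha:
  P1: kappa <- eta -> alpha
  P2: kappa <- eta -> eps <- theta -> alpha
  P3: kappa <- eta -> eps <- alpha
The empty set is not sufficient: P1 (kappa <- eta -> alpha) has no collider blocking it and no conditioned non-collider, so it is open.
Try {eta}:
  P1: blocked at fork node eta ∈ conditioning set.
  P2: blocked at fork node eta ∈ conditioning set.
  P3: blocked at fork node eta ∈ conditioning set.
{eta} contains no descendant of kappa and blocks every backdoor path.
No other singleton works — e.g. {theta} leaves P1 open — so {eta} is the unique smallest valid adjustment set.

{eta}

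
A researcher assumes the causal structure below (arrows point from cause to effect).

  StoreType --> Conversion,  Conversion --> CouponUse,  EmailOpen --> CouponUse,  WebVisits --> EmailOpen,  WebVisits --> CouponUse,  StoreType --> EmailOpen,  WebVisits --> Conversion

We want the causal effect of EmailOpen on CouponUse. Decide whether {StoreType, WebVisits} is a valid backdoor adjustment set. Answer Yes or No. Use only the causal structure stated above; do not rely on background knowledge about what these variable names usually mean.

Yes

Backdoor paths from EmailOpen to CouponUse (paths whose first edge points into EmailOpen):
  P1: EmailOpen <- StoreType -> Conversion <- WebVisits -> CouponUse
  P2: EmailOpen <- StoreType -> Conversion -> CouponUse
  P3: EmailOpen <- WebVisits -> Conversion -> CouponUse
  P4: EmailOpen <- WebVisits -> CouponUse
Condition 1 (no descendant of EmailOpen in the set): holds — descendants of EmailOpen are {CouponUse}; none are in {StoreType, WebVisits}.
Condition 2 (every backdoor path blocked by {StoreType, WebVisits}):
  P1: blocked at fork node StoreType ∈ conditioning set.
  P2: blocked at fork node StoreType ∈ conditioning set.
  P3: blocked at fork node WebVisits ∈ conditioning set.
  P4: blocked at fork node WebVisits ∈ conditioning set.
{StoreType, WebVisits} satisfies the backdoor criterion.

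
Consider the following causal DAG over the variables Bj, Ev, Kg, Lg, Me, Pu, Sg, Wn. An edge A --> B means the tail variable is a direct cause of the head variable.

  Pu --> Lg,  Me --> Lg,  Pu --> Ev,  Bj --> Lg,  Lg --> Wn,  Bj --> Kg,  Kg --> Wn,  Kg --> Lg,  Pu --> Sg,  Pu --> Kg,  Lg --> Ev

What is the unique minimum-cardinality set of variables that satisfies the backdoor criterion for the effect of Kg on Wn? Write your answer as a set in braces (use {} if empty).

Variables eligible for adjustment (non-descendants of Kg, excluding Kg and Wn): {Bj, Me, Pu, Sg}.
Backdoor paths from Kg to Wn:
  P1: Kg <- Bj -> Lg -> Wn
  P2: Kg <- Pu -> Lg -> Wn
  P3: Kg <- Pu -> Ev <- Lg -> Wn
The empty set is not sufficient: P1 (Kg <- Bj -> Lg -> Wn) has no collider blocking it and no conditioned non-collider, so it is open.
Try {Bj, Pu}:
  P1: blocked at fork node Bj ∈ conditioning set.
  P2: blocked at fork node Pu ∈ conditioning set.
  P3: blocked at fork node Pu ∈ conditioning set.
{Bj, Pu} contains no descendant of Kg and blocks every backdoor path.
Every element of {Bj, Pu} is needed (dropping Bj leaves P1 open; dropping Pu leaves P2 open), so no proper subset is valid.
Among all size-2 subsets of the eligible variables, only {Bj, Pu} blocks every backdoor path, so it is the unique smallest valid adjustment set.

{Bj, Pu}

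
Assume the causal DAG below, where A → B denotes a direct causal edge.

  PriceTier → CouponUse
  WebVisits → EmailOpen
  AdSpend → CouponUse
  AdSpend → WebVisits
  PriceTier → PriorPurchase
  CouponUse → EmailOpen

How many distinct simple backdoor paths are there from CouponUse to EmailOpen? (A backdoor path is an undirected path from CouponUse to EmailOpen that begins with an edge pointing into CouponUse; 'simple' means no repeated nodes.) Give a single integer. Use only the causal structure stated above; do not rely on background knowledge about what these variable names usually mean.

A backdoor path from CouponUse to EmailOpen is any simple undirected path whose first edge points into CouponUse (i.e. leaves CouponUse via a parent).
Parents of CouponUse: {AdSpend, PriceTier}.
Enumerating:
  P1: CouponUse <- AdSpend -> WebVisits -> EmailOpen
That exhausts the simple backdoor paths. Count: 1.

1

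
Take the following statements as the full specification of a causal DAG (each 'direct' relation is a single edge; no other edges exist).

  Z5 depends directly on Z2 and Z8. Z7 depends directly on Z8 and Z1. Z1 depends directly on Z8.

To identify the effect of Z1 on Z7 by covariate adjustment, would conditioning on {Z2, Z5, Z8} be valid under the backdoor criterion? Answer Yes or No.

Yes

Backdoor paths from Z1 to Z7 (paths whose first edge points into Z1):
  P1: Z1 <- Z8 -> Z7
Condition 1 (no descendant of Z1 in the set): holds — descendants of Z1 are {Z7}; none are in {Z2, Z5, Z8}.
Condition 2 (every backdoor path blocked by {Z2, Z5, Z8}):
  P1: blocked at fork node Z8 ∈ conditioning set.
{Z2, Z5, Z8} satisfies the backdoor criterion.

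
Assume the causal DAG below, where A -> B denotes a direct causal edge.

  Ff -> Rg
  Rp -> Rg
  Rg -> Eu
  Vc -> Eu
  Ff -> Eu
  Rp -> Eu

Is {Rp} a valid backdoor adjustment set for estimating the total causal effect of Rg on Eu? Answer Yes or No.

Backdoor paths from Rg to Eu (paths whose first edge points into Rg):
  P1: Rg <- Rp -> Eu
  P2: Rg <- Ff -> Eu
Condition 1 (no descendant of Rg in the set): holds — descendants of Rg are {Eu}; none are in {Rp}.
Condition 2 (every backdoor path blocked by {Rp}):
  P1: blocked at fork node Rp ∈ conditioning set.
  P2: open — no interior node is in the conditioning set.
{Rp} does not satisfy the backdoor criterion.

No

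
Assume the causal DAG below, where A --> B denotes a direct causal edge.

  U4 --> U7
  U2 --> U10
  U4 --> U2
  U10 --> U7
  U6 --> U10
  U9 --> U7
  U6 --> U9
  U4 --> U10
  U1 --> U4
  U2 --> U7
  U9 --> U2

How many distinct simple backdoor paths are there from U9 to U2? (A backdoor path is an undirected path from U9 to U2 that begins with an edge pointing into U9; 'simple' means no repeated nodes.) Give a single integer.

A backdoor path from U9 to U2 is any simple undirected path whose first edge points into U9 (i.e. leaves U9 via a parent).
Parents of U9: {U6}.
Enumerating:
  P1: U9 <- U6 -> U10 <- U4 -> U2
  P2: U9 <- U6 -> U10 <- U4 -> U7 <- U2
  P3: U9 <- U6 -> U10 <- U2
  P4: U9 <- U6 -> U10 -> U7 <- U4 -> U2
  P5: U9 <- U6 -> U10 -> U7 <- U2
That exhausts the simple backdoor paths. Count: 5.

5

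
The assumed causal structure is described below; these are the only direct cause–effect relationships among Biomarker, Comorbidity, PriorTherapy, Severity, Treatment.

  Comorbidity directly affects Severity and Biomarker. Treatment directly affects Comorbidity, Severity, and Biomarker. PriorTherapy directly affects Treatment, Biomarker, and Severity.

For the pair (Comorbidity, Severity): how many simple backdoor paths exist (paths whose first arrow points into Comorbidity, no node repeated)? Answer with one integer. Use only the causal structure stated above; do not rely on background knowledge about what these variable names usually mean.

A backdoor path from Comorbidity to Severity is any simple undirected path whose first edge points into Comorbidity (i.e. leaves Comorbidity via a parent).
Parents of Comorbidity: {Treatment}.
Enumerating:
  P1: Comorbidity <- Treatment <- PriorTherapy -> Severity
  P2: Comorbidity <- Treatment -> Biomarker <- PriorTherapy -> Severity
  P3: Comorbidity <- Treatment -> Severity
That exhausts the simple backdoor paths. Count: 3.

3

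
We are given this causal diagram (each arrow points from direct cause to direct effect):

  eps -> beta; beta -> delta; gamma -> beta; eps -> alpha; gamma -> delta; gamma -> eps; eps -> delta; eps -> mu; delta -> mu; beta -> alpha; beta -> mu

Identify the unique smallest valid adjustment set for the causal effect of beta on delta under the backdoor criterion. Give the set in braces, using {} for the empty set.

Variables eligible for adjustment (non-descendants of beta, excluding beta and delta): {eps, gamma}.
Backdoor paths from beta to delta:
  P1: beta <- gamma -> eps -> delta
  P2: beta <- gamma -> eps -> mu <- delta
  P3: beta <- gamma -> delta
  P4: beta <- eps <- gamma -> delta
  P5: beta <- eps -> delta
  P6: beta <- eps -> mu <- delta
The empty set is not sufficient: P1 (beta <- gamma -> eps -> delta) has no collider blocking it and no conditioned non-collider, so it is open.
Try {eps, gamma}:
  P1: blocked at fork node gamma ∈ conditioning set.
  P2: blocked at fork node gamma ∈ conditioning set.
  P3: blocked at fork node gamma ∈ conditioning set.
  P4: blocked at chain node eps ∈ conditioning set.
  P5: blocked at fork node eps ∈ conditioning set.
  P6: blocked at fork node eps ∈ conditioning set.
{eps, gamma} contains no descendant of beta and blocks every backdoor path.
Every element of {eps, gamma} is needed (dropping eps leaves P5 open; dropping gamma leaves P3 open), so no proper subset is valid.
Among all size-2 subsets of the eligible variables, only {eps, gamma} blocks every backdoor path, so it is the unique smallest valid adjustment set.

{eps, gamma}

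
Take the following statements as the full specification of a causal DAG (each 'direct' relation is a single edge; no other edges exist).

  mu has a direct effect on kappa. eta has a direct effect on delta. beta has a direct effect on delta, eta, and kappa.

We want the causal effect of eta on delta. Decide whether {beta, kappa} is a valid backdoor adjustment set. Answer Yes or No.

Yes

Backdoor paths from eta to delta (paths whose first edge points into eta):
  P1: eta <- beta -> delta
Condition 1 (no descendant of eta in the set): holds — descendants of eta are {delta}; none are in {beta, kappa}.
Condition 2 (every backdoor path blocked by {beta, kappa}):
  P1: blocked at fork node beta ∈ conditioning set.
{beta, kappa} satisfies the backdoor criterion.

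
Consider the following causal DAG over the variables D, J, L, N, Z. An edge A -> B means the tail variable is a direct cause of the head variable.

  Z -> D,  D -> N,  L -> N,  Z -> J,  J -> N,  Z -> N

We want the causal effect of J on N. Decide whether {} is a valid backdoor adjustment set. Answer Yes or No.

No

Backdoor paths from J to N (paths whose first edge points into J):
  P1: J <- Z -> D -> N
  P2: J <- Z -> N
Condition 1 (no descendant of J in the set): holds — descendants of J are {N}; none are in {}.
Condition 2 (every backdoor path blocked by {}):
  P1: open — no interior node is in the conditioning set.
  P2: open — no interior node is in the conditioning set.
{} does not satisfy the backdoor criterion.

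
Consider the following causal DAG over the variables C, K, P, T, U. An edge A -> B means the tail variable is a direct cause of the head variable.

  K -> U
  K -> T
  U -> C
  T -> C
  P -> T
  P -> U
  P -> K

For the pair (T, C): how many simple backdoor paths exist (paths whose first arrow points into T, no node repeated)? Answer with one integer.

A backdoor path from T to C is any simple undirected path whose first edge points into T (i.e. leaves T via a parent).
Parents of T: {K, P}.
Enumerating:
  P1: T <- P -> K -> U -> C
  P2: T <- P -> U -> C
  P3: T <- K <- P -> U -> C
  P4: T <- K -> U -> C
That exhausts the simple backdoor paths. Count: 4.

4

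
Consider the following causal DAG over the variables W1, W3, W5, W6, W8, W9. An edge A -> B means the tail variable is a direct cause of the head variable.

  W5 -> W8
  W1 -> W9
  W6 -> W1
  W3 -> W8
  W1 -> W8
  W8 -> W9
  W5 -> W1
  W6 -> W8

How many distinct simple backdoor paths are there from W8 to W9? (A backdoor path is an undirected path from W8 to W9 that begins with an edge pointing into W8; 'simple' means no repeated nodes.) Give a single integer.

3

A backdoor path from W8 to W9 is any simple undirected path whose first edge points into W8 (i.e. leaves W8 via a parent).
Parents of W8: {W1, W3, W5, W6}.
Enumerating:
  P1: W8 <- W6 -> W1 -> W9
  P2: W8 <- W5 -> W1 -> W9
  P3: W8 <- W1 -> W9
That exhausts the simple backdoor paths. Count: 3.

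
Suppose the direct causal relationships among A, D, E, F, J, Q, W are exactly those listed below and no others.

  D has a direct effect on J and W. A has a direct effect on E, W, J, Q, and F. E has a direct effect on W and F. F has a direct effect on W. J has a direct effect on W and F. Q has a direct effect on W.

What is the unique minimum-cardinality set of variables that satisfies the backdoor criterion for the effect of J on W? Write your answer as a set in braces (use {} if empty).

{A, D}

Variables eligible for adjustment (non-descendants of J, excluding J and W): {A, D, E, Q}.
Backdoor paths from J to W:
  P1: J <- A -> E -> F -> W
  P2: J <- A -> E -> W
  P3: J <- A -> F <- E -> W
  P4: J <- A -> F -> W
  P5: J <- A -> Q -> W
  P6: J <- A -> W
  P7: J <- D -> W
The empty set is not sufficient: P1 (J <- A -> E -> F -> W) has no collider blocking it and no conditioned non-collider, so it is open.
Try {A, D}:
  P1: blocked at fork node A ∈ conditioning set.
  P2: blocked at fork node A ∈ conditioning set.
  P3: blocked at fork node A ∈ conditioning set.
  P4: blocked at fork node A ∈ conditioning set.
  P5: blocked at fork node A ∈ conditioning set.
  P6: blocked at fork node A ∈ conditioning set.
  P7: blocked at fork node D ∈ conditioning set.
{A, D} contains no descendant of J and blocks every backdoor path.
Every element of {A, D} is needed (dropping A leaves P1 open; dropping D leaves P7 open), so no proper subset is valid.
Among all size-2 subsets of the eligible variables, only {A, D} blocks every backdoor path, so it is the unique smallest valid adjustment set.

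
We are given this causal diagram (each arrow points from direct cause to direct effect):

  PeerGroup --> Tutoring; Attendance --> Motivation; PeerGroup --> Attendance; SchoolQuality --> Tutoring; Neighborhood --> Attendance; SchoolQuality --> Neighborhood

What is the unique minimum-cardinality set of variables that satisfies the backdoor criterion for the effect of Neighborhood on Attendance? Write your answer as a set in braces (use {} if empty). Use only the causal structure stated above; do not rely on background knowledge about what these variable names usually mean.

{}

Variables eligible for adjustment (non-descendants of Neighborhood, excluding Neighborhood and Attendance): {PeerGroup, SchoolQuality, Tutoring}.
Backdoor paths from Neighborhood to Attendance:
  P1: Neighborhood <- SchoolQuality -> Tutoring <- PeerGroup -> Attendance
Each backdoor path contains an unconditioned collider, so every path is already blocked with the empty conditioning set:
  P1: blocked at collider Tutoring (neither it nor any descendant is in the conditioning set).
The empty set is therefore the unique smallest valid set.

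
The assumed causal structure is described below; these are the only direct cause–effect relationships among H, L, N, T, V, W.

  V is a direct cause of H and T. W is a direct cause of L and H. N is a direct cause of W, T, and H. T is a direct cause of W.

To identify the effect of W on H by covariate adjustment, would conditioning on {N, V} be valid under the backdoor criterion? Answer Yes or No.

Backdoor paths from W to H (paths whose first edge points into W):
  P1: W <- N -> T <- V -> H
  P2: W <- N -> H
  P3: W <- T <- V -> H
  P4: W <- T <- N -> H
Condition 1 (no descendant of W in the set): holds — descendants of W are {H, L}; none are in {N, V}.
Condition 2 (every backdoor path blocked by {N, V}):
  P1: blocked at fork node N ∈ conditioning set.
  P2: blocked at fork node N ∈ conditioning set.
  P3: blocked at fork node V ∈ conditioning set.
  P4: blocked at fork node N ∈ conditioning set.
{N, V} satisfies the backdoor criterion.

Yes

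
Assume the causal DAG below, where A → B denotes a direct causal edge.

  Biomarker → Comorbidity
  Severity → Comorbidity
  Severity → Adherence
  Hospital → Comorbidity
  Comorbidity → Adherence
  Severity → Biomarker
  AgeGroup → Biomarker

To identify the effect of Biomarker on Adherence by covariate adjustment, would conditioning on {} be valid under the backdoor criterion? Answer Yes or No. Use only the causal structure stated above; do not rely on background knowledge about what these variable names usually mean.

No

Backdoor paths from Biomarker to Adherence (paths whose first edge points into Biomarker):
  P1: Biomarker <- Severity -> Comorbidity -> Adherence
  P2: Biomarker <- Severity -> Adherence
Condition 1 (no descendant of Biomarker in the set): holds — descendants of Biomarker are {Adherence, Comorbidity}; none are in {}.
Condition 2 (every backdoor path blocked by {}):
  P1: open — no interior node is in the conditioning set.
  P2: open — no interior node is in the conditioning set.
{} does not satisfy the backdoor criterion.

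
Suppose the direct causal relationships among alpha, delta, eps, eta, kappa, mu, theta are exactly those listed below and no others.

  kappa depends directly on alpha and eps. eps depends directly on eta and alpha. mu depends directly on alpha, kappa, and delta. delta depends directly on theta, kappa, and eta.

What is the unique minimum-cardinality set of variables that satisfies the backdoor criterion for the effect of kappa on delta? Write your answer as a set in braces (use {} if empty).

{eta}

Variables eligible for adjustment (non-descendants of kappa, excluding kappa and delta): {alpha, eps, eta, theta}.
Backdoor paths from kappa to delta:
  P1: kappa <- alpha -> eps <- eta -> delta
  P2: kappa <- alpha -> mu <- delta
  P3: kappa <- eps <- eta -> delta
  P4: kappa <- eps <- alpha -> mu <- delta
The empty set is not sufficient: P3 (kappa <- eps <- eta -> delta) has no collider blocking it and no conditioned non-collider, so it is open.
Try {eta}:
  P1: blocked at collider eps (neither it nor any descendant is in the conditioning set).
  P2: blocked at collider mu (neither it nor any descendant is in the conditioning set).
  P3: blocked at fork node eta ∈ conditioning set.
  P4: blocked at collider mu (neither it nor any descendant is in the conditioning set).
{eta} contains no descendant of kappa and blocks every backdoor path.
No other singleton works — e.g. {alpha} leaves P3 open — so {eta} is the unique smallest valid adjustment set.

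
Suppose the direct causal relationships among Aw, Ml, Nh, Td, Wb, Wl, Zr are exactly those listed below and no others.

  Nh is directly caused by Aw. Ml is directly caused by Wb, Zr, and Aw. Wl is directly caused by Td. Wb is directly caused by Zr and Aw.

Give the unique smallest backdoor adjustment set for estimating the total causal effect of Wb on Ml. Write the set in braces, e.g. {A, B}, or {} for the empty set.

{Aw, Zr}

Variables eligible for adjustment (non-descendants of Wb, excluding Wb and Ml): {Aw, Nh, Td, Wl, Zr}.
Backdoor paths from Wb to Ml:
  P1: Wb <- Aw -> Ml
  P2: Wb <- Zr -> Ml
The empty set is not sufficient: P1 (Wb <- Aw -> Ml) has no collider blocking it and no conditioned non-collider, so it is open.
Try {Aw, Zr}:
  P1: blocked at fork node Aw ∈ conditioning set.
  P2: blocked at fork node Zr ∈ conditioning set.
{Aw, Zr} contains no descendant of Wb and blocks every backdoor path.
Every element of {Aw, Zr} is needed (dropping Aw leaves P1 open; dropping Zr leaves P2 open), so no proper subset is valid.
Among all size-2 subsets of the eligible variables, only {Aw, Zr} blocks every backdoor path, so it is the unique smallest valid adjustment set.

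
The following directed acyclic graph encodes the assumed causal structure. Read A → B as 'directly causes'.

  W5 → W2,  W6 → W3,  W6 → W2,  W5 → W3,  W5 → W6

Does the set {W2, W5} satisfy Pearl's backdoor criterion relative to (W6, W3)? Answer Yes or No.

Backdoor paths from W6 to W3 (paths whose first edge points into W6):
  P1: W6 <- W5 -> W3
Condition 1 (no descendant of W6 in the set): FAILS — W2 is a descendant of W6.
Condition 2 (every backdoor path blocked by {W2, W5}):
  P1: blocked at fork node W5 ∈ conditioning set.
{W2, W5} does not satisfy the backdoor criterion.

No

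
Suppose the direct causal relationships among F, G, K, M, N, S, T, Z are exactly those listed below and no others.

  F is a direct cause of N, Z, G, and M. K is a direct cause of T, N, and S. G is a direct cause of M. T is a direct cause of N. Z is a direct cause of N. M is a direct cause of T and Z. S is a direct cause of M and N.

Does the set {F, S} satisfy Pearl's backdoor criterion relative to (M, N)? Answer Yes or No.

Backdoor paths from M to N (paths whose first edge points into M):
  P1: M <- S <- K -> T -> N
  P2: M <- S <- K -> N
  P3: M <- S -> N
  P4: M <- F -> Z -> N
  P5: M <- F -> N
  P6: M <- G <- F -> Z -> N
  P7: M <- G <- F -> N
Condition 1 (no descendant of M in the set): holds — descendants of M are {N, T, Z}; none are in {F, S}.
Condition 2 (every backdoor path blocked by {F, S}):
  P1: blocked at chain node S ∈ conditioning set.
  P2: blocked at chain node S ∈ conditioning set.
  P3: blocked at fork node S ∈ conditioning set.
  P4: blocked at fork node F ∈ conditioning set.
  P5: blocked at fork node F ∈ conditioning set.
  P6: blocked at fork node F ∈ conditioning set.
  P7: blocked at fork node F ∈ conditioning set.
{F, S} satisfies the backdoor criterion.

Yes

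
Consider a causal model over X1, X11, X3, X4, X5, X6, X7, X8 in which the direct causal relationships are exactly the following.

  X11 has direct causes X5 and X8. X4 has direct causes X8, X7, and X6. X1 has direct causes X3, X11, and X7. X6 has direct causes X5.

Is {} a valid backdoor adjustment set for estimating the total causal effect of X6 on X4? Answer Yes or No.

Backdoor paths from X6 to X4 (paths whose first edge points into X6):
  P1: X6 <- X5 -> X11 <- X8 -> X4
  P2: X6 <- X5 -> X11 -> X1 <- X7 -> X4
Condition 1 (no descendant of X6 in the set): holds — descendants of X6 are {X4}; none are in {}.
Condition 2 (every backdoor path blocked by {}):
  P1: blocked at collider X11 (neither it nor any descendant is in the conditioning set).
  P2: blocked at collider X1 (neither it nor any descendant is in the conditioning set).
{} satisfies the backdoor criterion.

Yes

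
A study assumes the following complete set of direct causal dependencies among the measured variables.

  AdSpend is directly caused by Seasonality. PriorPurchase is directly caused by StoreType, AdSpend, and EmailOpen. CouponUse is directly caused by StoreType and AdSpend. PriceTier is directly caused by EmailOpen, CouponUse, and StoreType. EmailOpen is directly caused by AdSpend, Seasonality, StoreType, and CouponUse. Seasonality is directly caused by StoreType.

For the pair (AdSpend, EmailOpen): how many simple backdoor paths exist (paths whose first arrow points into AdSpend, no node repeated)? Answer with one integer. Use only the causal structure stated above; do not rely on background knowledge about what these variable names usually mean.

A backdoor path from AdSpend to EmailOpen is any simple undirected path whose first edge points into AdSpend (i.e. leaves AdSpend via a parent).
Parents of AdSpend: {Seasonality}.
Enumerating:
  P1: AdSpend <- Seasonality <- StoreType -> CouponUse -> EmailOpen
  P2: AdSpend <- Seasonality <- StoreType -> CouponUse -> PriceTier <- EmailOpen
  P3: AdSpend <- Seasonality <- StoreType -> EmailOpen
  P4: AdSpend <- Seasonality <- StoreType -> PriorPurchase <- EmailOpen
  P5: AdSpend <- Seasonality <- StoreType -> PriceTier <- CouponUse -> EmailOpen
  P6: AdSpend <- Seasonality <- StoreType -> PriceTier <- EmailOpen
  P7: AdSpend <- Seasonality -> EmailOpen
That exhausts the simple backdoor paths. Count: 7.

7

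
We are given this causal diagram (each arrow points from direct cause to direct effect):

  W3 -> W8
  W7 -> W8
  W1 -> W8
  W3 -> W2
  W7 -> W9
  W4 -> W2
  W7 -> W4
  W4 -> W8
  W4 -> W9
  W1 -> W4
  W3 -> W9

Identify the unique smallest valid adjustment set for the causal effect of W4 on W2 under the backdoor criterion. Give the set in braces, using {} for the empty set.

Variables eligible for adjustment (non-descendants of W4, excluding W4 and W2): {W1, W3, W7}.
Backdoor paths from W4 to W2:
  P1: W4 <- W7 -> W8 <- W3 -> W2
  P2: W4 <- W7 -> W9 <- W3 -> W2
  P3: W4 <- W1 -> W8 <- W3 -> W2
  P4: W4 <- W1 -> W8 <- W7 -> W9 <- W3 -> W2
Each backdoor path contains an unconditioned collider, so every path is already blocked with the empty conditioning set:
  P1: blocked at collider W8 (neither it nor any descendant is in the conditioning set).
  P2: blocked at collider W9 (neither it nor any descendant is in the conditioning set).
  P3: blocked at collider W8 (neither it nor any descendant is in the conditioning set).
  P4: blocked at collider W8 (neither it nor any descendant is in the conditioning set).
The empty set is therefore the unique smallest valid set.

{}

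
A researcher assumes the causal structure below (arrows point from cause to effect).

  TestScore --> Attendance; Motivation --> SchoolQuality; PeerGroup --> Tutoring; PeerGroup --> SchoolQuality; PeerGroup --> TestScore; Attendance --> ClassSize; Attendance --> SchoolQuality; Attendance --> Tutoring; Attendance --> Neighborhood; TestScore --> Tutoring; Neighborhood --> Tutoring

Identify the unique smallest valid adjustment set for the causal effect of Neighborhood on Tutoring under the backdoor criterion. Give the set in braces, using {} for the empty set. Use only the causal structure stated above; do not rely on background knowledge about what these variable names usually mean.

{Attendance}

Variables eligible for adjustment (non-descendants of Neighborhood, excluding Neighborhood and Tutoring): {Attendance, ClassSize, Motivation, PeerGroup, SchoolQuality, TestScore}.
Backdoor paths from Neighborhood to Tutoring:
  P1: Neighborhood <- Attendance <- TestScore <- PeerGroup -> Tutoring
  P2: Neighborhood <- Attendance <- TestScore -> Tutoring
  P3: Neighborhood <- Attendance -> SchoolQuality <- PeerGroup -> TestScore -> Tutoring
  P4: Neighborhood <- Attendance -> SchoolQuality <- PeerGroup -> Tutoring
  P5: Neighborhood <- Attendance -> Tutoring
The empty set is not sufficient: P1 (Neighborhood <- Attendance <- TestScore <- PeerGroup -> Tutoring) has no collider blocking it and no conditioned non-collider, so it is open.
Try {Attendance}:
  P1: blocked at chain node Attendance ∈ conditioning set.
  P2: blocked at chain node Attendance ∈ conditioning set.
  P3: blocked at fork node Attendance ∈ conditioning set.
  P4: blocked at fork node Attendance ∈ conditioning set.
  P5: blocked at fork node Attendance ∈ conditioning set.
{Attendance} contains no descendant of Neighborhood and blocks every backdoor path.
No other singleton works — e.g. {Motivation} leaves P1 open — so {Attendance} is the unique smallest valid adjustment set.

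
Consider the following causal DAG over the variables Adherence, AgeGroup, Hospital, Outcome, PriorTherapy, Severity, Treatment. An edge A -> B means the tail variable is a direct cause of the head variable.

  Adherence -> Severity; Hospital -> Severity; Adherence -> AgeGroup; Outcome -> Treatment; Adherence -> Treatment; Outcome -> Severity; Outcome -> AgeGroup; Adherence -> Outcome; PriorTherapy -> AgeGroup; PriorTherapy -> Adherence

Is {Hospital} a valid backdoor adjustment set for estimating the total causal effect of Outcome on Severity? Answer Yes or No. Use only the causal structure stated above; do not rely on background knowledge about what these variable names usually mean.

Backdoor paths from Outcome to Severity (paths whose first edge points into Outcome):
  P1: Outcome <- Adherence -> Severity
Condition 1 (no descendant of Outcome in the set): holds — descendants of Outcome are {AgeGroup, Severity, Treatment}; none are in {Hospital}.
Condition 2 (every backdoor path blocked by {Hospital}):
  P1: open — no interior node is in the conditioning set.
{Hospital} does not satisfy the backdoor criterion.

No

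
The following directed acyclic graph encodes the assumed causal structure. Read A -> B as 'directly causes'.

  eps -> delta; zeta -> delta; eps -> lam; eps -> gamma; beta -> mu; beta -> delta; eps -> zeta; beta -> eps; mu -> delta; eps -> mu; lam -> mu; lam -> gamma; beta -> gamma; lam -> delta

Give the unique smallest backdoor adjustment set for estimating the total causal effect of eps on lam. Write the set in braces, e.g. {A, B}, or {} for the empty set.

{}

Variables eligible for adjustment (non-descendants of eps, excluding eps and lam): {beta}.
Backdoor paths from eps to lam:
  P1: eps <- beta -> mu <- lam
  P2: eps <- beta -> mu -> delta <- lam
  P3: eps <- beta -> delta <- lam
  P4: eps <- beta -> delta <- mu <- lam
  P5: eps <- beta -> gamma <- lam
Each backdoor path contains an unconditioned collider, so every path is already blocked with the empty conditioning set:
  P1: blocked at collider mu (neither it nor any descendant is in the conditioning set).
  P2: blocked at collider delta (neither it nor any descendant is in the conditioning set).
  P3: blocked at collider delta (neither it nor any descendant is in the conditioning set).
  P4: blocked at collider delta (neither it nor any descendant is in the conditioning set).
  P5: blocked at collider gamma (neither it nor any descendant is in the conditioning set).
The empty set is therefore the unique smallest valid set.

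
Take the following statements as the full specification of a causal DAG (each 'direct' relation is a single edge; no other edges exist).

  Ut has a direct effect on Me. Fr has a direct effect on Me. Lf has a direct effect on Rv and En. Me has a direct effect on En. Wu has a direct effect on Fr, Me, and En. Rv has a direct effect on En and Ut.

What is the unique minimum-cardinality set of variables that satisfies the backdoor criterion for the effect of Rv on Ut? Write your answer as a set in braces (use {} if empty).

Variables eligible for adjustment (non-descendants of Rv, excluding Rv and Ut): {Fr, Lf, Wu}.
Backdoor paths from Rv to Ut:
  P1: Rv <- Lf -> En <- Wu -> Fr -> Me <- Ut
  P2: Rv <- Lf -> En <- Wu -> Me <- Ut
  P3: Rv <- Lf -> En <- Me <- Ut
Each backdoor path contains an unconditioned collider, so every path is already blocked with the empty conditioning set:
  P1: blocked at collider En (neither it nor any descendant is in the conditioning set).
  P2: blocked at collider En (neither it nor any descendant is in the conditioning set).
  P3: blocked at collider En (neither it nor any descendant is in the conditioning set).
The empty set is therefore the unique smallest valid set.

{}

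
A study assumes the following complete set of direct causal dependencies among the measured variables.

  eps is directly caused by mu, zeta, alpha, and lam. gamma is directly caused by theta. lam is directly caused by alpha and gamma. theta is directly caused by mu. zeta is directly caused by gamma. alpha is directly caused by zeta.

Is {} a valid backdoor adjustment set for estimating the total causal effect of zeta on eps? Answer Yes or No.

Backdoor paths from zeta to eps (paths whose first edge points into zeta):
  P1: zeta <- gamma <- theta <- mu -> eps
  P2: zeta <- gamma -> lam <- alpha -> eps
  P3: zeta <- gamma -> lam -> eps
Condition 1 (no descendant of zeta in the set): holds — descendants of zeta are {alpha, eps, lam}; none are in {}.
Condition 2 (every backdoor path blocked by {}):
  P1: open — no interior node is in the conditioning set.
  P2: blocked at collider lam (neither it nor any descendant is in the conditioning set).
  P3: open — no interior node is in the conditioning set.
{} does not satisfy the backdoor criterion.

No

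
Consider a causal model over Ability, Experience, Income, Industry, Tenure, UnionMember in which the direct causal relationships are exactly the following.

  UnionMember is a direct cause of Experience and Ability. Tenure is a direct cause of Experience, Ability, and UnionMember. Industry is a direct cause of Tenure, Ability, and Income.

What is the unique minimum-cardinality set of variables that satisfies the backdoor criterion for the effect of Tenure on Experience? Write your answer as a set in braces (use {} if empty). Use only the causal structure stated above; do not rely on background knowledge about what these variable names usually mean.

Variables eligible for adjustment (non-descendants of Tenure, excluding Tenure and Experience): {Income, Industry}.
Backdoor paths from Tenure to Experience:
  P1: Tenure <- Industry -> Ability <- UnionMember -> Experience
Each backdoor path contains an unconditioned collider, so every path is already blocked with the empty conditioning set:
  P1: blocked at collider Ability (neither it nor any descendant is in the conditioning set).
The empty set is therefore the unique smallest valid set.

{}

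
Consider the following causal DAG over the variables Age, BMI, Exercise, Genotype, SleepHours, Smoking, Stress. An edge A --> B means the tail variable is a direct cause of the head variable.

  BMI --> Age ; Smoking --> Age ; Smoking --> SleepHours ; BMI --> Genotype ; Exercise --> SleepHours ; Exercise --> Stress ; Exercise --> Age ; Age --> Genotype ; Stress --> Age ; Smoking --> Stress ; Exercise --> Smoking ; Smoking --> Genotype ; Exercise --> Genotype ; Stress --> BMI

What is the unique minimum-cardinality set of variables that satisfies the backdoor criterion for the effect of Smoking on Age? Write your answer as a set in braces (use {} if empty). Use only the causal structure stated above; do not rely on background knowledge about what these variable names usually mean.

{Exercise}

Variables eligible for adjustment (non-descendants of Smoking, excluding Smoking and Age): {Exercise}.
Backdoor paths from Smoking to Age:
  P1: Smoking <- Exercise -> Stress -> BMI -> Age
  P2: Smoking <- Exercise -> Stress -> BMI -> Genotype <- Age
  P3: Smoking <- Exercise -> Stress -> Age
  P4: Smoking <- Exercise -> Age
  P5: Smoking <- Exercise -> Genotype <- BMI <- Stress -> Age
  P6: Smoking <- Exercise -> Genotype <- BMI -> Age
  P7: Smoking <- Exercise -> Genotype <- Age
The empty set is not sufficient: P1 (Smoking <- Exercise -> Stress -> BMI -> Age) has no collider blocking it and no conditioned non-collider, so it is open.
Try {Exercise}:
  P1: blocked at fork node Exercise ∈ conditioning set.
  P2: blocked at fork node Exercise ∈ conditioning set.
  P3: blocked at fork node Exercise ∈ conditioning set.
  P4: blocked at fork node Exercise ∈ conditioning set.
  P5: blocked at fork node Exercise ∈ conditioning set.
  P6: blocked at fork node Exercise ∈ conditioning set.
  P7: blocked at fork node Exercise ∈ conditioning set.
{Exercise} contains no descendant of Smoking and blocks every backdoor path.
{Exercise} is the unique smallest valid adjustment set.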